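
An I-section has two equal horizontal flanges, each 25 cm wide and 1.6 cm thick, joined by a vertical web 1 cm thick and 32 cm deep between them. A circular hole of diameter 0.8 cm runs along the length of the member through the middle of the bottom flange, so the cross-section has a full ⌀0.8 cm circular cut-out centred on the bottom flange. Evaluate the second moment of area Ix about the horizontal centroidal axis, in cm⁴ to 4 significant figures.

Break the section into simple shapes (no overlaps), measuring from the bottom-left corner of the bounding box.
Bottom flange: 25 × 1.6, A = 40 cm², y = 0.8 cm, Ī = 8.53333 cm⁴.
Web: 1 × 32, A = 32 cm², y = 17.6 cm, Ī = 2730.67 cm⁴.
Top flange: 25 × 1.6, A = 40 cm², y = 34.4 cm, Ī = 8.53333 cm⁴.
Hole (subtracted): ⌀0.8, A = 0.502655 cm², y = 0.8 cm, Ī = 0.0201062 cm⁴.
Centroid: ȳ = ΣA·y / ΣA = 17.6757 cm.
Transfer each piece to the horizontal centroidal axis using Ī + A·d² with d = y − 17.6757:
  bottom flange: d = -16.8757 cm → contributes +11400.2 cm⁴
  web: d = -0.0757381 cm → contributes +2730.85 cm⁴
  top flange: d = 16.7243 cm → contributes +11196.6 cm⁴
  hole: d = -16.8757 cm → contributes −143.171 cm⁴
Total I = 25184.4 cm⁴.

Ix ≈ 2.518 × 10⁴ cm⁴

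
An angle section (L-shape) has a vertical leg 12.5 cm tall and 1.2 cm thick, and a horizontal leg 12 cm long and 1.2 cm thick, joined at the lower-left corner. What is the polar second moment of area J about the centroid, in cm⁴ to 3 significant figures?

J ≈ 797 cm⁴

Decompose the section into non-overlapping parts with the origin at the bottom-left of its bounding rectangle.
Vertical leg: 1.2 × 12.5, A = 15 cm², y = 6.25 cm, Ī = 195.31 cm⁴.
Horizontal leg (remainder): 10.8 × 1.2, A = 12.96 cm², y = 0.6 cm, Ī = 1.5552 cm⁴.
Centroid: ȳ = ΣA·y / ΣA = 3.6311 cm.
Transfer each piece to the centroidal x-axis using Ī + A·d² with d = y − 3.6311:
  vertical leg: d = 2.6189 cm → contributes +298.19 cm⁴
  horizontal leg (remainder): d = -3.0311 cm → contributes +120.63 cm⁴
Total I = 418.82 cm⁴.
For the y-axis: x̄ = 3.3811 cm.
Repeating about the centroidal y-axis gives I_y = 378.07 cm⁴.
Polar second moment: J = I_x + I_y = 796.89 cm⁴.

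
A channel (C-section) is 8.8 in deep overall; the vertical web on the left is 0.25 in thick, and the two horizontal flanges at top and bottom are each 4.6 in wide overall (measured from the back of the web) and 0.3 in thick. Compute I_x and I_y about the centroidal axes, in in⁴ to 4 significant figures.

Treat the section as a set of non-overlapping primitives; coordinates are from the bounding-box lower-left.
Web: 0.25 × 8.8, A = 2.2 in², y = 4.4 in, Ī = 14.1973 in⁴.
Top flange (beyond web): 4.35 × 0.3, A = 1.305 in², y = 8.65 in, Ī = 0.0097875 in⁴.
Bottom flange (beyond web): 4.35 × 0.3, A = 1.305 in², y = 0.15 in, Ī = 0.0097875 in⁴.
By symmetry the centroid is at mid-height, ȳ = 4.4 in.
Transfer each piece to the centroidal x-axis using Ī + A·d² with d = y − 4.4:
  web: d = 0 in → contributes +14.1973 in⁴
  top flange (beyond web): d = 4.25 in → contributes +23.5814 in⁴
  bottom flange (beyond web): d = -4.25 in → contributes +23.5814 in⁴
Total I = 61.36 in⁴.
For the y-axis: x̄ = 1.37302 in.
Repeating about the centroidal y-axis gives I_y = 10.4421 in⁴.

I_x ≈ 61.36 in⁴, I_y ≈ 10.44 in⁴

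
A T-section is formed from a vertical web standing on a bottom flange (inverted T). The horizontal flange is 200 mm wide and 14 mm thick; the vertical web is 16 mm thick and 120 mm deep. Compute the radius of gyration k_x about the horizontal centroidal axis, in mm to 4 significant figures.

k_x ≈ 39.76 mm

Treat the section as a set of non-overlapping primitives; coordinates are from the bounding-box lower-left.
Flange: 200 × 14, A = 2 800 mm², y = 7 mm, Ī = 45733.3 mm⁴.
Web: 16 × 120, A = 1 920 mm², y = 74 mm, Ī = 2 304 000 mm⁴.
Centroid: ȳ = ΣA·y / ΣA = 34.2542 mm.
Transfer each piece to the horizontal centroidal axis using Ī + A·d² with d = y − 34.2542:
  flange: d = -27.2542 mm → contributes +2 125 555 mm⁴
  web: d = 39.7458 mm → contributes +5 337 073 mm⁴
Total I = 7 462 628 mm⁴.
Radius of gyration: k = √(I/A) = √(7 462 628 / 4 720) = 39.7626 mm.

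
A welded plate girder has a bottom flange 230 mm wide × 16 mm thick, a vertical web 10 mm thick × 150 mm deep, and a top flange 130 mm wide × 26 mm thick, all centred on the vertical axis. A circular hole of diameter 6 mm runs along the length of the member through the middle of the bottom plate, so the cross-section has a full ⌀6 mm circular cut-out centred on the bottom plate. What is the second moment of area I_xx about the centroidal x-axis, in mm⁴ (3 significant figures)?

Treat the section as a set of non-overlapping primitives; coordinates are from the bounding-box lower-left.
Bottom plate: 230 × 16, A = 3 680 mm², y = 8 mm, Ī = 78 507 mm⁴.
Web plate: 10 × 150, A = 1 500 mm², y = 91 mm, Ī = 2 812 500 mm⁴.
Top plate: 130 × 26, A = 3 380 mm², y = 179 mm, Ī = 190 407 mm⁴.
Hole (subtracted): ⌀6, A = 28.274 mm², y = 8 mm, Ī = 63.617 mm⁴.
Centroid: ȳ = ΣA·y / ΣA = 90.337 mm.
Transfer each piece to the centroidal x-axis using Ī + A·d² with d = y − 90.337:
  bottom plate: d = -82.337 mm → contributes +25 026 866 mm⁴
  web plate: d = 0.66261 mm → contributes +2 813 159 mm⁴
  top plate: d = 88.663 mm → contributes +26 760 786 mm⁴
  hole: d = -82.337 mm → contributes −191 748 mm⁴
Total I = 54 409 062 mm⁴.

I_xx ≈ 5.44 × 10⁷ mm⁴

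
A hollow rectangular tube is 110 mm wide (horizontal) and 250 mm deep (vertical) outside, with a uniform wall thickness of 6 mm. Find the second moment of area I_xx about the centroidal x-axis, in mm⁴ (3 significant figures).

Split into non-overlapping primitives; take the origin at the lower-left of the bounding box.
Outer rectangle: 110 × 250, A = 27 500 mm², y = 125 mm, Ī = 143 229 167 mm⁴.
Inner void (subtracted): 98 × 238, A = 23 324 mm², y = 125 mm, Ī = 110 097 055 mm⁴.
By symmetry the centroid is at mid-height, ȳ = 125 mm.
All pieces are centred on the centroidal x-axis, so I = ΣĪ (holes subtracted) = 33 132 112 mm⁴.

I_xx ≈ 3.31 × 10⁷ mm⁴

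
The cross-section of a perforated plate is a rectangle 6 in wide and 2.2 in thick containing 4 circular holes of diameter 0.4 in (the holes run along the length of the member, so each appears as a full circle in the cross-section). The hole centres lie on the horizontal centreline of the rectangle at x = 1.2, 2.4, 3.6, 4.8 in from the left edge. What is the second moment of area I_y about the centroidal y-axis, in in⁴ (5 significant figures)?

I_y ≈ 38.690 in⁴

Treat the section as a set of non-overlapping primitives; coordinates are from the bounding-box lower-left.
Plate: 6 × 2.2, A = 13.2 in², x = 3 in, Ī = 39.6 in⁴.
Hole 1 (subtracted): ⌀0.4, A = 0.1256637 in², x = 1.2 in, Ī = 0.001256637 in⁴.
Hole 2 (subtracted): ⌀0.4, A = 0.1256637 in², x = 2.4 in, Ī = 0.001256637 in⁴.
Hole 3 (subtracted): ⌀0.4, A = 0.1256637 in², x = 3.6 in, Ī = 0.001256637 in⁴.
Hole 4 (subtracted): ⌀0.4, A = 0.1256637 in², x = 4.8 in, Ī = 0.001256637 in⁴.
By symmetry the centroid is at mid-width, x̄ = 3 in.
Transfer each piece to the centroidal y-axis using Ī + A·d² with d = x − 3:
  plate: d = 0 in → contributes +39.6 in⁴
  hole 1: d = -1.8 in → contributes −0.408407 in⁴
  hole 2: d = -0.6 in → contributes −0.04649557 in⁴
  hole 3: d = 0.6 in → contributes −0.04649557 in⁴
  hole 4: d = 1.8 in → contributes −0.408407 in⁴
Total I = 38.69019 in⁴.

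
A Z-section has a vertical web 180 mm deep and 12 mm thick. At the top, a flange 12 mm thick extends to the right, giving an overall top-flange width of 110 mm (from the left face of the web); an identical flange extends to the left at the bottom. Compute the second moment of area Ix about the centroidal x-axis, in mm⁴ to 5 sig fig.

Ix ≈ 2.2456 × 10⁷ mm⁴

Split into non-overlapping primitives; take the origin at the lower-left of the bounding box.
Web: 12 × 180, A = 2 160 mm², y = 90 mm, Ī = 5 832 000 mm⁴.
Top flange (beyond web): 98 × 12, A = 1 176 mm², y = 174 mm, Ī = 14 112 mm⁴.
Bottom flange (beyond web): 98 × 12, A = 1 176 mm², y = 6 mm, Ī = 14 112 mm⁴.
Centroid: ȳ = ΣA·y / ΣA = 90 mm.
Transfer each piece to the centroidal x-axis using Ī + A·d² with d = y − 90:
  web: d = 0 mm → contributes +5 832 000 mm⁴
  top flange (beyond web): d = 84 mm → contributes +8 311 968 mm⁴
  bottom flange (beyond web): d = -84 mm → contributes +8 311 968 mm⁴
Total I = 22 455 936 mm⁴.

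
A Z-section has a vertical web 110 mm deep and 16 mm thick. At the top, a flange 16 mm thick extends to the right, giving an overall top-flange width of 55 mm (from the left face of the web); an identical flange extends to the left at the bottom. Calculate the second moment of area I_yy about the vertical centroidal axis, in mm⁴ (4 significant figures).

I_yy ≈ 1.140 × 10⁶ mm⁴

Split into non-overlapping primitives; take the origin at the lower-left of the bounding box.
Web: 16 × 110, A = 1 760 mm², x = 47 mm, Ī = 37546.7 mm⁴.
Top flange (beyond web): 39 × 16, A = 624 mm², x = 74.5 mm, Ī = 79 092 mm⁴.
Bottom flange (beyond web): 39 × 16, A = 624 mm², x = 19.5 mm, Ī = 79 092 mm⁴.
Centroid: x̄ = ΣA·x / ΣA = 47 mm.
Transfer each piece to the vertical centroidal axis using Ī + A·d² with d = x − 47:
  web: d = 0 mm → contributes +37546.7 mm⁴
  top flange (beyond web): d = 27.5 mm → contributes +550 992 mm⁴
  bottom flange (beyond web): d = -27.5 mm → contributes +550 992 mm⁴
Total I = 1 139 531 mm⁴.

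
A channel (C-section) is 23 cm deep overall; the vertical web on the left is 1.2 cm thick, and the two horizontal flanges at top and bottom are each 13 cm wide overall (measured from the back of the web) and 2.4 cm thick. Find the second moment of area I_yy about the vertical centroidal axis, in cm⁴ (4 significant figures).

Decompose the section into non-overlapping parts with the origin at the bottom-left of its bounding rectangle.
Web: 1.2 × 23, A = 27.6 cm², x = 0.6 cm, Ī = 3.312 cm⁴.
Top flange (beyond web): 11.8 × 2.4, A = 28.32 cm², x = 7.1 cm, Ī = 328.606 cm⁴.
Bottom flange (beyond web): 11.8 × 2.4, A = 28.32 cm², x = 7.1 cm, Ī = 328.606 cm⁴.
Centroid: x̄ = ΣA·x / ΣA = 4.97037 cm.
Transfer each piece to the vertical centroidal axis using Ī + A·d² with d = x − 4.97037:
  web: d = -4.37037 cm → contributes +530.476 cm⁴
  top flange (beyond web): d = 2.12963 cm → contributes +457.047 cm⁴
  bottom flange (beyond web): d = 2.12963 cm → contributes +457.047 cm⁴
Total I = 1444.57 cm⁴.

I_yy ≈ 1445 cm⁴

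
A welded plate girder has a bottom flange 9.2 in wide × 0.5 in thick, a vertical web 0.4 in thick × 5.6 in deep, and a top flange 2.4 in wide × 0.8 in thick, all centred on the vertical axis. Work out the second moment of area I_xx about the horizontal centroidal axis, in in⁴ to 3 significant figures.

I_xx ≈ 61.4 in⁴

Treat the section as a set of non-overlapping primitives; coordinates are from the bounding-box lower-left.
Bottom plate: 9.2 × 0.5, A = 4.6 in², y = 0.25 in, Ī = 0.095833 in⁴.
Web plate: 0.4 × 5.6, A = 2.24 in², y = 3.3 in, Ī = 5.8539 in⁴.
Top plate: 2.4 × 0.8, A = 1.92 in², y = 6.5 in, Ī = 0.1024 in⁴.
Centroid: ȳ = ΣA·y / ΣA = 2.3998 in.
Transfer each piece to the horizontal centroidal axis using Ī + A·d² with d = y − 2.3998:
  bottom plate: d = -2.1498 in → contributes +21.355 in⁴
  web plate: d = 0.90023 in → contributes +7.6692 in⁴
  top plate: d = 4.1002 in → contributes +32.381 in⁴
Total I = 61.405 in⁴.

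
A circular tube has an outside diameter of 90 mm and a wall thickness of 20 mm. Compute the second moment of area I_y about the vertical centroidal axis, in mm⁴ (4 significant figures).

I_y ≈ 2.914 × 10⁶ mm⁴

Decompose the section into non-overlapping parts with the origin at the bottom-left of its bounding rectangle.
Outer circle: ⌀90, A = 6361.73 mm², x = 45 mm, Ī = 3 220 623 mm⁴.
Bore (subtracted): ⌀50, A = 1963.5 mm², x = 45 mm, Ī = 306 796 mm⁴.
By symmetry the centroid is at mid-width, x̄ = 45 mm.
All pieces are centred on the vertical centroidal axis, so I = ΣĪ (holes subtracted) = 2 913 827 mm⁴.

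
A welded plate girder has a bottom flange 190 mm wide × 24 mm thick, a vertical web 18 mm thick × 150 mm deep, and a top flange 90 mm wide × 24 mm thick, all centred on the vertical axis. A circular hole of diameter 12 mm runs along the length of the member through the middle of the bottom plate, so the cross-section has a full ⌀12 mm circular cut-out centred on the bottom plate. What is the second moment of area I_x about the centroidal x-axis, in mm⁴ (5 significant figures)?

I_x ≈ 5.1138 × 10⁷ mm⁴

Split into non-overlapping primitives; take the origin at the lower-left of the bounding box.
Bottom plate: 190 × 24, A = 4 560 mm², y = 12 mm, Ī = 218 880 mm⁴.
Web plate: 18 × 150, A = 2 700 mm², y = 99 mm, Ī = 5 062 500 mm⁴.
Top plate: 90 × 24, A = 2 160 mm², y = 186 mm, Ī = 103 680 mm⁴.
Hole (subtracted): ⌀12, A = 113.0973 mm², y = 12 mm, Ī = 1017.876 mm⁴.
Centroid: ȳ = ΣA·y / ΣA = 77.62226 mm.
Transfer each piece to the centroidal x-axis using Ī + A·d² with d = y − 77.62226:
  bottom plate: d = -65.62226 mm → contributes +19 855 522 mm⁴
  web plate: d = 21.37774 mm → contributes +6 296 421 mm⁴
  top plate: d = 108.3777 mm → contributes +25 474 466 mm⁴
  hole: d = -65.62226 mm → contributes −488046.8 mm⁴
Total I = 51 138 362 mm⁴.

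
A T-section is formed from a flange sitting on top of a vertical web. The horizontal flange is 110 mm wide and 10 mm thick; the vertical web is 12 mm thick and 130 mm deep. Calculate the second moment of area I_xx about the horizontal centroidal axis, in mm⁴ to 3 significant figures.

Treat the section as a set of non-overlapping primitives; coordinates are from the bounding-box lower-left.
Flange: 110 × 10, A = 1 100 mm², y = 135 mm, Ī = 9166.7 mm⁴.
Web: 12 × 130, A = 1 560 mm², y = 65 mm, Ī = 2 197 000 mm⁴.
Centroid: ȳ = ΣA·y / ΣA = 93.947 mm.
Transfer each piece to the horizontal centroidal axis using Ī + A·d² with d = y − 93.947:
  flange: d = 41.053 mm → contributes +1 863 017 mm⁴
  web: d = -28.947 mm → contributes +3 504 202 mm⁴
Total I = 5 367 219 mm⁴.

I_xx ≈ 5.37 × 10⁶ mm⁴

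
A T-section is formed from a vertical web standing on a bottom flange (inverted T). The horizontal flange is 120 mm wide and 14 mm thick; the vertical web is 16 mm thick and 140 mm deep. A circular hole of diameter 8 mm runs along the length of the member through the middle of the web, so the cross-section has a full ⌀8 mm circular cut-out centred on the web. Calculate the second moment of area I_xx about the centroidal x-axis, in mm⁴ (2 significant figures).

Treat the section as a set of non-overlapping primitives; coordinates are from the bounding-box lower-left.
Flange: 120 × 14, A = 1 680 mm², y = 7 mm, Ī = 27 440 mm⁴.
Web: 16 × 140, A = 2 240 mm², y = 84 mm, Ī = 3 658 667 mm⁴.
Hole (subtracted): ⌀8, A = 50.27 mm², y = 84 mm, Ī = 201.1 mm⁴.
Centroid: ȳ = ΣA·y / ΣA = 50.57 mm.
Transfer each piece to the centroidal x-axis using Ī + A·d² with d = y − 50.57:
  flange: d = -43.57 mm → contributes +3 216 857 mm⁴
  web: d = 33.43 mm → contributes +6 161 810 mm⁴
  hole: d = 33.43 mm → contributes −56 371 mm⁴
Total I = 9 322 295 mm⁴.

I_xx ≈ 9.3 × 10⁶ mm⁴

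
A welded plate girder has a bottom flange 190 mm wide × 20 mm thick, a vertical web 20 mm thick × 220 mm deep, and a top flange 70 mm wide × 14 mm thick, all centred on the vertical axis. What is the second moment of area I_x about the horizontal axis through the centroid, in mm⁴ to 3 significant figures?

I_x ≈ 7.33 × 10⁷ mm⁴

Treat the section as a set of non-overlapping primitives; coordinates are from the bounding-box lower-left.
Bottom plate: 190 × 20, A = 3 800 mm², y = 10 mm, Ī = 126 667 mm⁴.
Web plate: 20 × 220, A = 4 400 mm², y = 130 mm, Ī = 17 746 667 mm⁴.
Top plate: 70 × 14, A = 980 mm², y = 247 mm, Ī = 16 007 mm⁴.
Centroid: ȳ = ΣA·y / ΣA = 92.817 mm.
Transfer each piece to the horizontal axis through the centroid using Ī + A·d² with d = y − 92.817:
  bottom plate: d = -82.817 mm → contributes +26 189 553 mm⁴
  web plate: d = 37.183 mm → contributes +23 830 001 mm⁴
  top plate: d = 154.18 mm → contributes +23 312 958 mm⁴
Total I = 73 332 513 mm⁴.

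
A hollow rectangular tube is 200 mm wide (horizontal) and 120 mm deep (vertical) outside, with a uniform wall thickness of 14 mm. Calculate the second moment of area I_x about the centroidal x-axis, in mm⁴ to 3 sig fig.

I_x ≈ 1.76 × 10⁷ mm⁴

Decompose the section into non-overlapping parts with the origin at the bottom-left of its bounding rectangle.
Outer rectangle: 200 × 120, A = 24 000 mm², y = 60 mm, Ī = 28 800 000 mm⁴.
Inner void (subtracted): 172 × 92, A = 15 824 mm², y = 60 mm, Ī = 11 161 195 mm⁴.
By symmetry the centroid is at mid-height, ȳ = 60 mm.
All pieces are centred on the centroidal x-axis, so I = ΣĪ (holes subtracted) = 17 638 805 mm⁴.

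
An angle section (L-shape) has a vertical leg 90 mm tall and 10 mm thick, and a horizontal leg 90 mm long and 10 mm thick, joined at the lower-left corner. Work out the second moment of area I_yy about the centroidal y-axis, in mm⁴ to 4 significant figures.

I_yy ≈ 1.292 × 10⁶ mm⁴

Break the section into simple shapes (no overlaps), measuring from the bottom-left corner of the bounding box.
Vertical leg: 10 × 90, A = 900 mm², x = 5 mm, Ī = 7 500 mm⁴.
Horizontal leg (remainder): 80 × 10, A = 800 mm², x = 50 mm, Ī = 426 667 mm⁴.
Centroid: x̄ = ΣA·x / ΣA = 26.1765 mm.
Transfer each piece to the centroidal y-axis using Ī + A·d² with d = x − 26.1765:
  vertical leg: d = -21.1765 mm → contributes +411 099 mm⁴
  horizontal leg (remainder): d = 23.8235 mm → contributes +880 715 mm⁴
Total I = 1 291 814 mm⁴.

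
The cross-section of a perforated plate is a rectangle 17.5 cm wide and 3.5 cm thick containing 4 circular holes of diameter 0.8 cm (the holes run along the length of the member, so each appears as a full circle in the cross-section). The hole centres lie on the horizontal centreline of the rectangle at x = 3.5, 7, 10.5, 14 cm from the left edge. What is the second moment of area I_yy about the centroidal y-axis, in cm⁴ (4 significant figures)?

I_yy ≈ 1532 cm⁴

Treat the section as a set of non-overlapping primitives; coordinates are from the bounding-box lower-left.
Plate: 17.5 × 3.5, A = 61.25 cm², x = 8.75 cm, Ī = 1563.15 cm⁴.
Hole 1 (subtracted): ⌀0.8, A = 0.502655 cm², x = 3.5 cm, Ī = 0.0201062 cm⁴.
Hole 2 (subtracted): ⌀0.8, A = 0.502655 cm², x = 7 cm, Ī = 0.0201062 cm⁴.
Hole 3 (subtracted): ⌀0.8, A = 0.502655 cm², x = 10.5 cm, Ī = 0.0201062 cm⁴.
Hole 4 (subtracted): ⌀0.8, A = 0.502655 cm², x = 14 cm, Ī = 0.0201062 cm⁴.
By symmetry the centroid is at mid-width, x̄ = 8.75 cm.
Transfer each piece to the centroidal y-axis using Ī + A·d² with d = x − 8.75:
  plate: d = 0 cm → contributes +1563.15 cm⁴
  hole 1: d = -5.25 cm → contributes −13.8745 cm⁴
  hole 2: d = -1.75 cm → contributes −1.55949 cm⁴
  hole 3: d = 1.75 cm → contributes −1.55949 cm⁴
  hole 4: d = 5.25 cm → contributes −13.8745 cm⁴
Total I = 1532.28 cm⁴.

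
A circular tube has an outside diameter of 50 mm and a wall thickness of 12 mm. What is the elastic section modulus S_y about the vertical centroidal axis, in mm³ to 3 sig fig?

S_y ≈ 1.14 × 10⁴ mm³

Split into non-overlapping primitives; take the origin at the lower-left of the bounding box.
Outer circle: ⌀50, A = 1963.5 mm², x = 25 mm, Ī = 306 796 mm⁴.
Bore (subtracted): ⌀26, A = 530.93 mm², x = 25 mm, Ī = 22 432 mm⁴.
By symmetry the centroid is at mid-width, x̄ = 25 mm.
All pieces are centred on the vertical centroidal axis, so I = ΣĪ (holes subtracted) = 284 364 mm⁴.
Extreme fibre distance c = 25 mm; S = I/c = 11 375 mm³.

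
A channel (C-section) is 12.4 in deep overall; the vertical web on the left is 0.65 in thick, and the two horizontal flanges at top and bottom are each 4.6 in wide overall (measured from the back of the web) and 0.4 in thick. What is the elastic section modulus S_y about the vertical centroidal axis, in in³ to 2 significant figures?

S_y ≈ 4.5 in³

Split into non-overlapping primitives; take the origin at the lower-left of the bounding box.
Web: 0.65 × 12.4, A = 8.06 in², x = 0.325 in, Ī = 0.2838 in⁴.
Top flange (beyond web): 3.95 × 0.4, A = 1.58 in², x = 2.625 in, Ī = 2.054 in⁴.
Bottom flange (beyond web): 3.95 × 0.4, A = 1.58 in², x = 2.625 in, Ī = 2.054 in⁴.
Centroid: x̄ = ΣA·x / ΣA = 0.9728 in.
Transfer each piece to the vertical centroidal axis using Ī + A·d² with d = x − 0.9728:
  web: d = -0.6478 in → contributes +3.666 in⁴
  top flange (beyond web): d = 1.652 in → contributes +6.368 in⁴
  bottom flange (beyond web): d = 1.652 in → contributes +6.368 in⁴
Total I = 16.4 in⁴.
Extreme fibre distance c = 3.627 in; S = I/c = 4.522 in³.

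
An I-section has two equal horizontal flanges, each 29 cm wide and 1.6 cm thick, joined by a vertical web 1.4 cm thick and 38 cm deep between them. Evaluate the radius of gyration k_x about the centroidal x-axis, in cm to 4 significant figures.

Break the section into simple shapes (no overlaps), measuring from the bottom-left corner of the bounding box.
Bottom flange: 29 × 1.6, A = 46.4 cm², y = 0.8 cm, Ī = 9.89867 cm⁴.
Web: 1.4 × 38, A = 53.2 cm², y = 20.6 cm, Ī = 6401.73 cm⁴.
Top flange: 29 × 1.6, A = 46.4 cm², y = 40.4 cm, Ī = 9.89867 cm⁴.
By symmetry the centroid is at mid-height, ȳ = 20.6 cm.
Transfer each piece to the centroidal x-axis using Ī + A·d² with d = y − 20.6:
  bottom flange: d = -19.8 cm → contributes +18200.6 cm⁴
  web: d = 0 cm → contributes +6401.73 cm⁴
  top flange: d = 19.8 cm → contributes +18200.6 cm⁴
Total I = 42802.8 cm⁴.
Radius of gyration: k = √(I/A) = √(42802.8 / 146) = 17.1222 cm.

k_x ≈ 17.12 cm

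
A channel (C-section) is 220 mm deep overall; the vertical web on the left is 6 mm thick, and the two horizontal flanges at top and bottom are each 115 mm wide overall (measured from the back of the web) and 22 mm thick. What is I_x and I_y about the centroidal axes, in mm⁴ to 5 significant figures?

I_x ≈ 5.2523 × 10⁷ mm⁴, I_y ≈ 8.1747 × 10⁶ mm⁴

Split into non-overlapping primitives; take the origin at the lower-left of the bounding box.
Web: 6 × 220, A = 1 320 mm², y = 110 mm, Ī = 5 324 000 mm⁴.
Top flange (beyond web): 109 × 22, A = 2 398 mm², y = 209 mm, Ī = 96719.33 mm⁴.
Bottom flange (beyond web): 109 × 22, A = 2 398 mm², y = 11 mm, Ī = 96719.33 mm⁴.
By symmetry the centroid is at mid-height, ȳ = 110 mm.
Transfer each piece to the centroidal x-axis using Ī + A·d² with d = y − 110:
  web: d = 0 mm → contributes +5 324 000 mm⁴
  top flange (beyond web): d = 99 mm → contributes +23 599 517 mm⁴
  bottom flange (beyond web): d = -99 mm → contributes +23 599 517 mm⁴
Total I = 52 523 035 mm⁴.
For the y-axis: x̄ = 48.08993 mm.
Repeating about the centroidal y-axis gives I_y = 8 174 725 mm⁴.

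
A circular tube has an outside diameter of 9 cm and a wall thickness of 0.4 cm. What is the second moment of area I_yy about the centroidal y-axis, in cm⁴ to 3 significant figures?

Decompose the section into non-overlapping parts with the origin at the bottom-left of its bounding rectangle.
Outer circle: ⌀9, A = 63.617 cm², x = 4.5 cm, Ī = 322.06 cm⁴.
Bore (subtracted): ⌀8.2, A = 52.81 cm², x = 4.5 cm, Ī = 221.93 cm⁴.
By symmetry the centroid is at mid-width, x̄ = 4.5 cm.
All pieces are centred on the centroidal y-axis, so I = ΣĪ (holes subtracted) = 100.13 cm⁴.

I_yy ≈ 100 cm⁴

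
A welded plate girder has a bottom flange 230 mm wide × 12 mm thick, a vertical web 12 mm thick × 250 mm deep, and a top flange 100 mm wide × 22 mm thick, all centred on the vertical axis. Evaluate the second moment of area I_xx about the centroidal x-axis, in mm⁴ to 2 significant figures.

I_xx ≈ 1.0 × 10⁸ mm⁴

Decompose the section into non-overlapping parts with the origin at the bottom-left of its bounding rectangle.
Bottom plate: 230 × 12, A = 2 760 mm², y = 6 mm, Ī = 33 120 mm⁴.
Web plate: 12 × 250, A = 3 000 mm², y = 137 mm, Ī = 15 625 000 mm⁴.
Top plate: 100 × 22, A = 2 200 mm², y = 273 mm, Ī = 88 733 mm⁴.
Centroid: ȳ = ΣA·y / ΣA = 129.2 mm.
Transfer each piece to the centroidal x-axis using Ī + A·d² with d = y − 129.2:
  bottom plate: d = -123.2 mm → contributes +41 901 827 mm⁴
  web plate: d = 7.834 mm → contributes +15 809 123 mm⁴
  top plate: d = 143.8 mm → contributes +45 602 924 mm⁴
Total I = 103 313 874 mm⁴.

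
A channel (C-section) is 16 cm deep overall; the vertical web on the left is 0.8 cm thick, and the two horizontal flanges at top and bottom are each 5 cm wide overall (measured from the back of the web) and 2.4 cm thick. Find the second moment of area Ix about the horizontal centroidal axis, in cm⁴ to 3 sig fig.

Decompose the section into non-overlapping parts with the origin at the bottom-left of its bounding rectangle.
Web: 0.8 × 16, A = 12.8 cm², y = 8 cm, Ī = 273.07 cm⁴.
Top flange (beyond web): 4.2 × 2.4, A = 10.08 cm², y = 14.8 cm, Ī = 4.8384 cm⁴.
Bottom flange (beyond web): 4.2 × 2.4, A = 10.08 cm², y = 1.2 cm, Ī = 4.8384 cm⁴.
By symmetry the centroid is at mid-height, ȳ = 8 cm.
Transfer each piece to the horizontal centroidal axis using Ī + A·d² with d = y − 8:
  web: d = 0 cm → contributes +273.07 cm⁴
  top flange (beyond web): d = 6.8 cm → contributes +470.94 cm⁴
  bottom flange (beyond web): d = -6.8 cm → contributes +470.94 cm⁴
Total I = 1214.9 cm⁴.

Ix ≈ 1210 cm⁴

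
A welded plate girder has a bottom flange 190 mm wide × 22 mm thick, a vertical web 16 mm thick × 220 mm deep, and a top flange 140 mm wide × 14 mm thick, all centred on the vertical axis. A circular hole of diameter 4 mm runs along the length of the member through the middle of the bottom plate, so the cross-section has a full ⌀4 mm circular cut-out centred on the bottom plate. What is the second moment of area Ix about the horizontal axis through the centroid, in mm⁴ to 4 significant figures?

Ix ≈ 9.441 × 10⁷ mm⁴

Treat the section as a set of non-overlapping primitives; coordinates are from the bounding-box lower-left.
Bottom plate: 190 × 22, A = 4 180 mm², y = 11 mm, Ī = 168 593 mm⁴.
Web plate: 16 × 220, A = 3 520 mm², y = 132 mm, Ī = 14 197 333 mm⁴.
Top plate: 140 × 14, A = 1 960 mm², y = 249 mm, Ī = 32013.3 mm⁴.
Hole (subtracted): ⌀4, A = 12.5664 mm², y = 11 mm, Ī = 12.5664 mm⁴.
Centroid: ȳ = ΣA·y / ΣA = 103.501 mm.
Transfer each piece to the horizontal axis through the centroid using Ī + A·d² with d = y − 103.501:
  bottom plate: d = -92.5013 mm → contributes +35 934 711 mm⁴
  web plate: d = 28.4987 mm → contributes +17 056 196 mm⁴
  top plate: d = 145.499 mm → contributes +41 524 971 mm⁴
  hole: d = -92.5013 mm → contributes −107 537 mm⁴
Total I = 94 408 341 mm⁴.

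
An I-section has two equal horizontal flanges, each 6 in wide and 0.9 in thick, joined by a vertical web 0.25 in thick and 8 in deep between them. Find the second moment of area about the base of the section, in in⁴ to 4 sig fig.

Decompose the section into non-overlapping parts with the origin at the bottom-left of its bounding rectangle.
Bottom flange: 6 × 0.9, A = 5.4 in², y = 0.45 in, Ī = 0.3645 in⁴.
Web: 0.25 × 8, A = 2 in², y = 4.9 in, Ī = 10.6667 in⁴.
Top flange: 6 × 0.9, A = 5.4 in², y = 9.35 in, Ī = 0.3645 in⁴.
Transfer each piece to the bottom edge using Ī + A·d² with d = y − 0:
  bottom flange: d = 0.45 in → contributes +1.458 in⁴
  web: d = 4.9 in → contributes +58.6867 in⁴
  top flange: d = 9.35 in → contributes +472.446 in⁴
Total I = 532.591 in⁴.

I_base ≈ 532.6 in⁴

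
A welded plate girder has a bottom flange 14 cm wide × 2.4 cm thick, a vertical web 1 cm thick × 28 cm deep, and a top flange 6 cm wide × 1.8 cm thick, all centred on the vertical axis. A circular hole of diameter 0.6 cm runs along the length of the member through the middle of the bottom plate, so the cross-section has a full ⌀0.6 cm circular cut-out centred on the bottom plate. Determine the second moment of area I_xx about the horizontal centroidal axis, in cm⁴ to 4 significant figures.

Break the section into simple shapes (no overlaps), measuring from the bottom-left corner of the bounding box.
Bottom plate: 14 × 2.4, A = 33.6 cm², y = 1.2 cm, Ī = 16.128 cm⁴.
Web plate: 1 × 28, A = 28 cm², y = 16.4 cm, Ī = 1829.33 cm⁴.
Top plate: 6 × 1.8, A = 10.8 cm², y = 31.3 cm, Ī = 2.916 cm⁴.
Hole (subtracted): ⌀0.6, A = 0.282743 cm², y = 1.2 cm, Ī = 0.00636173 cm⁴.
Centroid: ȳ = ΣA·y / ΣA = 11.6092 cm.
Transfer each piece to the horizontal centroidal axis using Ī + A·d² with d = y − 11.6092:
  bottom plate: d = -10.4092 cm → contributes +3656.71 cm⁴
  web plate: d = 4.79084 cm → contributes +2471.99 cm⁴
  top plate: d = 19.6908 cm → contributes +4190.39 cm⁴
  hole: d = -10.4092 cm → contributes −30.6418 cm⁴
Total I = 10288.5 cm⁴.

I_xx ≈ 1.029 × 10⁴ cm⁴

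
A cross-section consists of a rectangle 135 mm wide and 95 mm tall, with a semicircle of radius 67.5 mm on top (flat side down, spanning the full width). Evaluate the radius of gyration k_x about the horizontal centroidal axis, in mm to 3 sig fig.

Split into non-overlapping primitives; take the origin at the lower-left of the bounding box.
Rectangular body: 135 × 95, A = 12 825 mm², y = 47.5 mm, Ī = 9 645 469 mm⁴.
Semicircular cap: semicircle r = 67.5, A = 7156.9 mm², y = 123.65 mm, Ī = 2 278 490 mm⁴.
Centroid: ȳ = ΣA·y / ΣA = 74.774 mm.
Transfer each piece to the horizontal centroidal axis using Ī + A·d² with d = y − 74.774:
  rectangular body: d = -27.274 mm → contributes +19 185 562 mm⁴
  semicircular cap: d = 48.874 mm → contributes +19 374 021 mm⁴
Total I = 38 559 583 mm⁴.
Radius of gyration: k = √(I/A) = √(38 559 583 / 19 982) = 43.929 mm.

k_x ≈ 43.9 mm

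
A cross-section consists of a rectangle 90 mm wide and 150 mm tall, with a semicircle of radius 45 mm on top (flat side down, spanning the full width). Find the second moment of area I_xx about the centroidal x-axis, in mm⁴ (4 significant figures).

I_xx ≈ 4.856 × 10⁷ mm⁴

Treat the section as a set of non-overlapping primitives; coordinates are from the bounding-box lower-left.
Rectangular body: 90 × 150, A = 13 500 mm², y = 75 mm, Ī = 25 312 500 mm⁴.
Semicircular cap: semicircle r = 45, A = 3180.86 mm², y = 169.099 mm, Ī = 450 072 mm⁴.
Centroid: ȳ = ΣA·y / ΣA = 92.9436 mm.
Transfer each piece to the centroidal x-axis using Ī + A·d² with d = y − 92.9436:
  rectangular body: d = -17.9436 mm → contributes +29 659 132 mm⁴
  semicircular cap: d = 76.155 mm → contributes +18 897 749 mm⁴
Total I = 48 556 881 mm⁴.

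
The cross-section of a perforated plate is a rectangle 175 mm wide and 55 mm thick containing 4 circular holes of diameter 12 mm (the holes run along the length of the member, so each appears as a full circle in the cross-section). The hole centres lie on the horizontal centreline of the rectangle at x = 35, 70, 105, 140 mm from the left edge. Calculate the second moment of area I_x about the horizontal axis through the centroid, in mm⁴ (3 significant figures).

Split into non-overlapping primitives; take the origin at the lower-left of the bounding box.
Plate: 175 × 55, A = 9 625 mm², y = 27.5 mm, Ī = 2 426 302 mm⁴.
Hole 1 (subtracted): ⌀12, A = 113.1 mm², y = 27.5 mm, Ī = 1017.9 mm⁴.
Hole 2 (subtracted): ⌀12, A = 113.1 mm², y = 27.5 mm, Ī = 1017.9 mm⁴.
Hole 3 (subtracted): ⌀12, A = 113.1 mm², y = 27.5 mm, Ī = 1017.9 mm⁴.
Hole 4 (subtracted): ⌀12, A = 113.1 mm², y = 27.5 mm, Ī = 1017.9 mm⁴.
By symmetry the centroid is at mid-height, ȳ = 27.5 mm.
All pieces are centred on the horizontal axis through the centroid, so I = ΣĪ (holes subtracted) = 2 422 231 mm⁴.

I_x ≈ 2.42 × 10⁶ mm⁴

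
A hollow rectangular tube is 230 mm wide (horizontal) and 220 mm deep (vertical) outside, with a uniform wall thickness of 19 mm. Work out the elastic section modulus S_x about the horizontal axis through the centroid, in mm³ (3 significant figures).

Break the section into simple shapes (no overlaps), measuring from the bottom-left corner of the bounding box.
Outer rectangle: 230 × 220, A = 50 600 mm², y = 110 mm, Ī = 204 086 667 mm⁴.
Inner void (subtracted): 192 × 182, A = 34 944 mm², y = 110 mm, Ī = 96 457 088 mm⁴.
By symmetry the centroid is at mid-height, ȳ = 110 mm.
All pieces are centred on the horizontal axis through the centroid, so I = ΣĪ (holes subtracted) = 107 629 579 mm⁴.
Extreme fibre distance c = 110 mm; S = I/c = 978 451 mm³.

S_x ≈ 9.78 × 10⁵ mm³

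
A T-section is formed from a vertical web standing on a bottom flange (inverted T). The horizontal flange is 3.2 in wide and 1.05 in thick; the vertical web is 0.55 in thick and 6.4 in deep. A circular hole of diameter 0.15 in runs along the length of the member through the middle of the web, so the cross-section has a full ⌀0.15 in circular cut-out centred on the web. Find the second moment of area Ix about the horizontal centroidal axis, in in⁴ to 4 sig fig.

Ix ≈ 36.12 in⁴

Break the section into simple shapes (no overlaps), measuring from the bottom-left corner of the bounding box.
Flange: 3.2 × 1.05, A = 3.36 in², y = 0.525 in, Ī = 0.3087 in⁴.
Web: 0.55 × 6.4, A = 3.52 in², y = 4.25 in, Ī = 12.0149 in⁴.
Hole (subtracted): ⌀0.15, A = 0.0176715 in², y = 4.25 in, Ī = 0.0000248505 in⁴.
Centroid: ȳ = ΣA·y / ΣA = 2.42613 in.
Transfer each piece to the horizontal centroidal axis using Ī + A·d² with d = y − 2.42613:
  flange: d = -1.90113 in → contributes +12.4527 in⁴
  web: d = 1.82387 in → contributes +23.7242 in⁴
  hole: d = 1.82387 in → contributes −0.058809 in⁴
Total I = 36.1181 in⁴.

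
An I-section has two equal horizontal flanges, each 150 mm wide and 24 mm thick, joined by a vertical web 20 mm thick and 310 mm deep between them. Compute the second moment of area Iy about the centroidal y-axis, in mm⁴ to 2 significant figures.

Treat the section as a set of non-overlapping primitives; coordinates are from the bounding-box lower-left.
Bottom flange: 150 × 24, A = 3 600 mm², x = 75 mm, Ī = 6 750 000 mm⁴.
Web: 20 × 310, A = 6 200 mm², x = 75 mm, Ī = 206 667 mm⁴.
Top flange: 150 × 24, A = 3 600 mm², x = 75 mm, Ī = 6 750 000 mm⁴.
By symmetry the centroid is at mid-width, x̄ = 75 mm.
All pieces are centred on the centroidal y-axis, so I = ΣĪ = 13 706 667 mm⁴.

Iy ≈ 1.4 × 10⁷ mm⁴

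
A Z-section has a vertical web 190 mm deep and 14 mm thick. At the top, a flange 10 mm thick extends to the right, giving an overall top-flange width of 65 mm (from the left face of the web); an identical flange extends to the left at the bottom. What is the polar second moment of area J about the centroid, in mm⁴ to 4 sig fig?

Split into non-overlapping primitives; take the origin at the lower-left of the bounding box.
Web: 14 × 190, A = 2 660 mm², y = 95 mm, Ī = 8 002 167 mm⁴.
Top flange (beyond web): 51 × 10, A = 510 mm², y = 185 mm, Ī = 4 250 mm⁴.
Bottom flange (beyond web): 51 × 10, A = 510 mm², y = 5 mm, Ī = 4 250 mm⁴.
Centroid: ȳ = ΣA·y / ΣA = 95 mm.
Transfer each piece to the centroidal x-axis using Ī + A·d² with d = y − 95:
  web: d = 0 mm → contributes +8 002 167 mm⁴
  top flange (beyond web): d = 90 mm → contributes +4 135 250 mm⁴
  bottom flange (beyond web): d = -90 mm → contributes +4 135 250 mm⁴
Total I = 16 272 667 mm⁴.
For the y-axis: x̄ = 58 mm.
Repeating about the centroidal y-axis gives I_y = 1 341 907 mm⁴.
Polar second moment: J = I_x + I_y = 17 614 573 mm⁴.

J ≈ 1.761 × 10⁷ mm⁴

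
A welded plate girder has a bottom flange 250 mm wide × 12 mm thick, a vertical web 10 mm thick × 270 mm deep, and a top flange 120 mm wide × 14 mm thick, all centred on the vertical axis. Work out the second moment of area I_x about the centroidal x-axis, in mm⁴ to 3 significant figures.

Treat the section as a set of non-overlapping primitives; coordinates are from the bounding-box lower-left.
Bottom plate: 250 × 12, A = 3 000 mm², y = 6 mm, Ī = 36 000 mm⁴.
Web plate: 10 × 270, A = 2 700 mm², y = 147 mm, Ī = 16 402 500 mm⁴.
Top plate: 120 × 14, A = 1 680 mm², y = 289 mm, Ī = 27 440 mm⁴.
Centroid: ȳ = ΣA·y / ΣA = 122.01 mm.
Transfer each piece to the centroidal x-axis using Ī + A·d² with d = y − 122.01:
  bottom plate: d = -116.01 mm → contributes +40 409 659 mm⁴
  web plate: d = 24.992 mm → contributes +18 088 903 mm⁴
  top plate: d = 166.99 mm → contributes +46 876 398 mm⁴
Total I = 105 374 960 mm⁴.

I_x ≈ 1.05 × 10⁸ mm⁴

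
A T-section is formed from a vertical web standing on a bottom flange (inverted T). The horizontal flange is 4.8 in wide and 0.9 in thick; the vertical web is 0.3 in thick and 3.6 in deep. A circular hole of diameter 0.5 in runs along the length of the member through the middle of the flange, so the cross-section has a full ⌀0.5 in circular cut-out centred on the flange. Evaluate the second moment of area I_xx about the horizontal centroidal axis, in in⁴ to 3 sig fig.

Split into non-overlapping primitives; take the origin at the lower-left of the bounding box.
Flange: 4.8 × 0.9, A = 4.32 in², y = 0.45 in, Ī = 0.2916 in⁴.
Web: 0.3 × 3.6, A = 1.08 in², y = 2.7 in, Ī = 1.1664 in⁴.
Hole (subtracted): ⌀0.5, A = 0.19635 in², y = 0.45 in, Ī = 0.003068 in⁴.
Centroid: ȳ = ΣA·y / ΣA = 0.91698 in.
Transfer each piece to the horizontal centroidal axis using Ī + A·d² with d = y − 0.91698:
  flange: d = -0.46698 in → contributes +1.2337 in⁴
  web: d = 1.783 in → contributes +4.5999 in⁴
  hole: d = -0.46698 in → contributes −0.045886 in⁴
Total I = 5.7877 in⁴.

I_xx ≈ 5.79 in⁴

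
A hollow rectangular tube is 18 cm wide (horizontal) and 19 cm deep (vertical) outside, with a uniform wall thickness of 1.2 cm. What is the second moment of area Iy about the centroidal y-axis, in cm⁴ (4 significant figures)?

Iy ≈ 3982 cm⁴

Split into non-overlapping primitives; take the origin at the lower-left of the bounding box.
Outer rectangle: 18 × 19, A = 342 cm², x = 9 cm, Ī = 9 234 cm⁴.
Inner void (subtracted): 15.6 × 16.6, A = 258.96 cm², x = 9 cm, Ī = 5251.71 cm⁴.
By symmetry the centroid is at mid-width, x̄ = 9 cm.
All pieces are centred on the centroidal y-axis, so I = ΣĪ (holes subtracted) = 3982.29 cm⁴.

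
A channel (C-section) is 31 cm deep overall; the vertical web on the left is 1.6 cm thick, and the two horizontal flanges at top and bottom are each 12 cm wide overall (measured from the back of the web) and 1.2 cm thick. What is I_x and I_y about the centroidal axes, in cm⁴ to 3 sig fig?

I_x ≈ 9520 cm⁴, I_y ≈ 833 cm⁴

Break the section into simple shapes (no overlaps), measuring from the bottom-left corner of the bounding box.
Web: 1.6 × 31, A = 49.6 cm², y = 15.5 cm, Ī = 3972.1 cm⁴.
Top flange (beyond web): 10.4 × 1.2, A = 12.48 cm², y = 30.4 cm, Ī = 1.4976 cm⁴.
Bottom flange (beyond web): 10.4 × 1.2, A = 12.48 cm², y = 0.6 cm, Ī = 1.4976 cm⁴.
By symmetry the centroid is at mid-height, ȳ = 15.5 cm.
Transfer each piece to the centroidal x-axis using Ī + A·d² with d = y − 15.5:
  web: d = 0 cm → contributes +3972.1 cm⁴
  top flange (beyond web): d = 14.9 cm → contributes +2772.2 cm⁴
  bottom flange (beyond web): d = -14.9 cm → contributes +2772.2 cm⁴
Total I = 9516.5 cm⁴.
For the y-axis: x̄ = 2.8086 cm.
Repeating about the centroidal y-axis gives I_y = 833.31 cm⁴.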